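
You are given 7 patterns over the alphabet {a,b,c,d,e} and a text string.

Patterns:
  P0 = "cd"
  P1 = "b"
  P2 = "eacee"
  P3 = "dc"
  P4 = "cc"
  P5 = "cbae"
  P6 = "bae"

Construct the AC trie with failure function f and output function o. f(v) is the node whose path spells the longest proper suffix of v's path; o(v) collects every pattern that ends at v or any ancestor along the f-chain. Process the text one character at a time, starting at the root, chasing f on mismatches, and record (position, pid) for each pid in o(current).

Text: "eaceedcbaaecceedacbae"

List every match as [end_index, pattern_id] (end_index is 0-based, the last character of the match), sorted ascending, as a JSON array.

Build:
Trie (insert patterns):
  n0 'ε': b→3 c→1 d→9 e→4
  n1 'c': b→12 c→11 d→2
  n2 'cd': ·  ←P0
  n3 'b': a→15  ←P1
  n4 'e': a→5
  n5 'ea': c→6
  n6 'eac': e→7
  n7 'eace': e→8
  n8 'eacee': ·  ←P2
  n9 'd': c→10
  n10 'dc': ·  ←P3
  n11 'cc': ·  ←P4
  n12 'cb': a→13
  n13 'cba': e→14
  n14 'cbae': ·  ←P5
  n15 'ba': e→16
  n16 'bae': ·  ←P6

BFS fail/out derivation:
  n1('c'): parent n0 fail=0; on 'c' 0 → fail=0;  out ∅∪∅=∅
  n3('b'): parent n0 fail=0; on 'b' 0 → fail=0;  out {1}∪∅={1}
  n4('e'): parent n0 fail=0; on 'e' 0 → fail=0;  out ∅∪∅=∅
  n9('d'): parent n0 fail=0; on 'd' 0 → fail=0;  out ∅∪∅=∅
  n2('cd'): parent n1 fail=0; on 'd' 0 → fail=9;  out {0}∪∅={0}
  n5('ea'): parent n4 fail=0; on 'a' 0 → fail=0;  out ∅∪∅=∅
  n10('dc'): parent n9 fail=0; on 'c' 0 → fail=1;  out {3}∪∅={3}
  n11('cc'): parent n1 fail=0; on 'c' 0 → fail=1;  out {4}∪∅={4}
  n12('cb'): parent n1 fail=0; on 'b' 0 → fail=3;  out ∅∪{1}={1}
  n15('ba'): parent n3 fail=0; on 'a' 0 → fail=0;  out ∅∪∅=∅
  n6('eac'): parent n5 fail=0; on 'c' 0 → fail=1;  out ∅∪∅=∅
  n13('cba'): parent n12 fail=3; on 'a' 3 → fail=15;  out ∅∪∅=∅
  n16('bae'): parent n15 fail=0; on 'e' 0 → fail=4;  out {6}∪∅={6}
  n7('eace'): parent n6 fail=1; on 'e' 1→0 → fail=4;  out ∅∪∅=∅
  n14('cbae'): parent n13 fail=15; on 'e' 15 → fail=16;  out {5}∪{6}={5,6}
  n8('eacee'): parent n7 fail=4; on 'e' 4→0 → fail=4;  out {2}∪∅={2}

Text stream:
pos 0 'e': at 4
pos 1 'a': at 5
pos 2 'c': at 6
pos 3 'e': at 7
pos 4 'e': at 8  ** P2@[0:4]
pos 5 'd': at 9 ·f
pos 6 'c': at 10  ** P3@[5:6]
pos 7 'b': at 12 ·f  ** P1@[7:7]
pos 8 'a': at 13
pos 9 'a': at 0 ·f
pos 10 'e': at 4
pos 11 'c': at 1 ·f
pos 12 'c': at 11  ** P4@[11:12]
pos 13 'e': at 4 ·f
pos 14 'e': at 4 ·f
pos 15 'd': at 9 ·f
pos 16 'a': at 0 ·f
pos 17 'c': at 1
pos 18 'b': at 12  ** P1@[18:18]
pos 19 'a': at 13
pos 20 'e': at 14  ** P5@[17:20],P6@[18:20]

Matches: [[4,2],[6,3],[7,1],[12,4],[18,1],[20,5],[20,6]]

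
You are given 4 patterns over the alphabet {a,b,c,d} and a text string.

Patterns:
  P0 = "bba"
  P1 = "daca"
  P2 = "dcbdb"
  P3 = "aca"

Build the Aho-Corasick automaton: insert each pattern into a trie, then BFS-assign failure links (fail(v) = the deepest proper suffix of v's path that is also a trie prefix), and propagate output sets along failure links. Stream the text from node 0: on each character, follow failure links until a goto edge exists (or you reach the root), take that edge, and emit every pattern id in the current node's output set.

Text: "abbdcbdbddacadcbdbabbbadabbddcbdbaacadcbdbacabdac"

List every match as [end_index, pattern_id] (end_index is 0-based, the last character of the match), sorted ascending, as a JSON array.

Construct AC machine:
Trie nodes:
  0='ε' goto a→12 b→1 d→4
  1='b' goto b→2
  2='bb' goto a→3
  3='bba' goto ·  [P0 ends]
  4='d' goto a→5 c→8
  5='da' goto c→6
  6='dac' goto a→7
  7='daca' goto ·  [P1 ends]
  8='dc' goto b→9
  9='dcb' goto d→10
  10='dcbd' goto b→11
  11='dcbdb' goto ·  [P2 ends]
  12='a' goto c→13
  13='ac' goto a→14
  14='aca' goto ·  [P3 ends]

BFS fail/out derivation:
  fail(1) 'b': from fail(0)=0 chase 'b': 0 ⇒ 0;  out=∅∪out(0)=∅
  fail(4) 'd': from fail(0)=0 chase 'd': 0 ⇒ 0;  out=∅∪out(0)=∅
  fail(12) 'a': from fail(0)=0 chase 'a': 0 ⇒ 0;  out=∅∪out(0)=∅
  fail(2) 'bb': from fail(1)=0 chase 'b': 0 ⇒ 1;  out=∅∪out(1)=∅
  fail(5) 'da': from fail(4)=0 chase 'a': 0 ⇒ 12;  out=∅∪out(12)=∅
  fail(8) 'dc': from fail(4)=0 chase 'c': 0 ⇒ 0;  out=∅∪out(0)=∅
  fail(13) 'ac': from fail(12)=0 chase 'c': 0 ⇒ 0;  out=∅∪out(0)=∅
  fail(3) 'bba': from fail(2)=1 chase 'a': 1→0 ⇒ 12;  out={0}∪out(12)={0}
  fail(6) 'dac': from fail(5)=12 chase 'c': 12 ⇒ 13;  out=∅∪out(13)=∅
  fail(9) 'dcb': from fail(8)=0 chase 'b': 0 ⇒ 1;  out=∅∪out(1)=∅
  fail(14) 'aca': from fail(13)=0 chase 'a': 0 ⇒ 12;  out={3}∪out(12)={3}
  fail(7) 'daca': from fail(6)=13 chase 'a': 13 ⇒ 14;  out={1}∪out(14)={1,3}
  fail(10) 'dcbd': from fail(9)=1 chase 'd': 1→0 ⇒ 4;  out=∅∪out(4)=∅
  fail(11) 'dcbdb': from fail(10)=4 chase 'b': 4→0 ⇒ 1;  out={2}∪out(1)={2}

Text stream:
i=0 'a': node 0→12
i=1 'b': node 12→1 (fail-walked)
i=2 'b': node 1→2
i=3 'd': node 2→4 (fail-walked)
i=4 'c': node 4→8
i=5 'b': node 8→9
i=6 'd': node 9→10
i=7 'b': node 10→11  ** P2@[3:7]
i=8 'd': node 11→4 (fail-walked)
i=9 'd': node 4→4 (fail-walked)
i=10 'a': node 4→5
i=11 'c': node 5→6
i=12 'a': node 6→7  ** P1@[9:12],P3@[10:12]
i=13 'd': node 7→4 (fail-walked)
i=14 'c': node 4→8
i=15 'b': node 8→9
i=16 'd': node 9→10
i=17 'b': node 10→11  ** P2@[13:17]
i=18 'a': node 11→12 (fail-walked)
i=19 'b': node 12→1 (fail-walked)
i=20 'b': node 1→2
i=21 'b': node 2→2 (fail-walked)
i=22 'a': node 2→3  ** P0@[20:22]
i=23 'd': node 3→4 (fail-walked)
i=24 'a': node 4→5
i=25 'b': node 5→1 (fail-walked)
i=26 'b': node 1→2
i=27 'd': node 2→4 (fail-walked)
i=28 'd': node 4→4 (fail-walked)
i=29 'c': node 4→8
i=30 'b': node 8→9
i=31 'd': node 9→10
i=32 'b': node 10→11  ** P2@[28:32]
i=33 'a': node 11→12 (fail-walked)
i=34 'a': node 12→12 (fail-walked)
i=35 'c': node 12→13
i=36 'a': node 13→14  ** P3@[34:36]
i=37 'd': node 14→4 (fail-walked)
i=38 'c': node 4→8
i=39 'b': node 8→9
i=40 'd': node 9→10
i=41 'b': node 10→11  ** P2@[37:41]
i=42 'a': node 11→12 (fail-walked)
i=43 'c': node 12→13
i=44 'a': node 13→14  ** P3@[42:44]
i=45 'b': node 14→1 (fail-walked)
i=46 'd': node 1→4 (fail-walked)
i=47 'a': node 4→5
i=48 'c': node 5→6

Matches: [[7,2],[12,1],[12,3],[17,2],[22,0],[32,2],[36,3],[41,2],[44,3]]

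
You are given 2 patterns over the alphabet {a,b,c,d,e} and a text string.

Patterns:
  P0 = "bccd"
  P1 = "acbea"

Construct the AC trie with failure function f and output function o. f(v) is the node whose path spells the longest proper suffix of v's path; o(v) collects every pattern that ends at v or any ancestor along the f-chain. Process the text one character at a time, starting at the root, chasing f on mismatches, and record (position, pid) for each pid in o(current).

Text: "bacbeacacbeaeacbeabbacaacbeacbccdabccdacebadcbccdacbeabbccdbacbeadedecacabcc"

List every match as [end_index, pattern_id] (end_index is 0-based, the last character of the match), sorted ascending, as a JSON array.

Build:
Trie nodes:
  n0 'ε': a→5 b→1
  n1 'b': c→2
  n2 'bc': c→3
  n3 'bcc': d→4
  n4 'bccd': ·  ←P0
  n5 'a': c→6
  n6 'ac': b→7
  n7 'acb': e→8
  n8 'acbe': a→9
  n9 'acbea': ·  ←P1

BFS fail/out derivation:
  fail(1) 'b': from fail(0)=0 chase 'b': 0 ⇒ 0;  out=∅∪out(0)=∅
  fail(5) 'a': from fail(0)=0 chase 'a': 0 ⇒ 0;  out=∅∪out(0)=∅
  fail(2) 'bc': from fail(1)=0 chase 'c': 0 ⇒ 0;  out=∅∪out(0)=∅
  fail(6) 'ac': from fail(5)=0 chase 'c': 0 ⇒ 0;  out=∅∪out(0)=∅
  fail(3) 'bcc': from fail(2)=0 chase 'c': 0 ⇒ 0;  out=∅∪out(0)=∅
  fail(7) 'acb': from fail(6)=0 chase 'b': 0 ⇒ 1;  out=∅∪out(1)=∅
  fail(4) 'bccd': from fail(3)=0 chase 'd': 0 ⇒ 0;  out={0}∪out(0)={0}
  fail(8) 'acbe': from fail(7)=1 chase 'e': 1→0 ⇒ 0;  out=∅∪out(0)=∅
  fail(9) 'acbea': from fail(8)=0 chase 'a': 0 ⇒ 5;  out={1}∪out(5)={1}

Run:
[0] read 'b'  n0⇒n1
[1] read 'a'  n1⇒n5 (via fail)
[2] read 'c'  n5⇒n6
[3] read 'b'  n6⇒n7
[4] read 'e'  n7⇒n8
[5] read 'a'  n8⇒n9  → match P1@[1:5]
[6] read 'c'  n9⇒n6 (via fail)
[7] read 'a'  n6⇒n5 (via fail)
[8] read 'c'  n5⇒n6
[9] read 'b'  n6⇒n7
[10] read 'e'  n7⇒n8
[11] read 'a'  n8⇒n9  → match P1@[7:11]
[12] read 'e'  n9⇒n0 (via fail)
[13] read 'a'  n0⇒n5
[14] read 'c'  n5⇒n6
[15] read 'b'  n6⇒n7
[16] read 'e'  n7⇒n8
[17] read 'a'  n8⇒n9  → match P1@[13:17]
[18] read 'b'  n9⇒n1 (via fail)
[19] read 'b'  n1⇒n1 (via fail)
[20] read 'a'  n1⇒n5 (via fail)
[21] read 'c'  n5⇒n6
[22] read 'a'  n6⇒n5 (via fail)
[23] read 'a'  n5⇒n5 (via fail)
[24] read 'c'  n5⇒n6
[25] read 'b'  n6⇒n7
[26] read 'e'  n7⇒n8
[27] read 'a'  n8⇒n9  → match P1@[23:27]
[28] read 'c'  n9⇒n6 (via fail)
[29] read 'b'  n6⇒n7
[30] read 'c'  n7⇒n2 (via fail)
[31] read 'c'  n2⇒n3
[32] read 'd'  n3⇒n4  → match P0@[29:32]
[33] read 'a'  n4⇒n5 (via fail)
[34] read 'b'  n5⇒n1 (via fail)
[35] read 'c'  n1⇒n2
[36] read 'c'  n2⇒n3
[37] read 'd'  n3⇒n4  → match P0@[34:37]
[38] read 'a'  n4⇒n5 (via fail)
[39] read 'c'  n5⇒n6
[40] read 'e'  n6⇒n0 (via fail)
[41] read 'b'  n0⇒n1
[42] read 'a'  n1⇒n5 (via fail)
[43] read 'd'  n5⇒n0 (via fail)
[44] read 'c'  n0⇒n0
[45] read 'b'  n0⇒n1
[46] read 'c'  n1⇒n2
[47] read 'c'  n2⇒n3
[48] read 'd'  n3⇒n4  → match P0@[45:48]
[49] read 'a'  n4⇒n5 (via fail)
[50] read 'c'  n5⇒n6
[51] read 'b'  n6⇒n7
[52] read 'e'  n7⇒n8
[53] read 'a'  n8⇒n9  → match P1@[49:53]
[54] read 'b'  n9⇒n1 (via fail)
[55] read 'b'  n1⇒n1 (via fail)
[56] read 'c'  n1⇒n2
[57] read 'c'  n2⇒n3
[58] read 'd'  n3⇒n4  → match P0@[55:58]
[59] read 'b'  n4⇒n1 (via fail)
[60] read 'a'  n1⇒n5 (via fail)
[61] read 'c'  n5⇒n6
[62] read 'b'  n6⇒n7
[63] read 'e'  n7⇒n8
[64] read 'a'  n8⇒n9  → match P1@[60:64]
[65] read 'd'  n9⇒n0 (via fail)
[66] read 'e'  n0⇒n0
[67] read 'd'  n0⇒n0
[68] read 'e'  n0⇒n0
[69] read 'c'  n0⇒n0
[70] read 'a'  n0⇒n5
[71] read 'c'  n5⇒n6
[72] read 'a'  n6⇒n5 (via fail)
[73] read 'b'  n5⇒n1 (via fail)
[74] read 'c'  n1⇒n2
[75] read 'c'  n2⇒n3

All matches (sorted): [[5,1],[11,1],[17,1],[27,1],[32,0],[37,0],[48,0],[53,1],[58,0],[64,1]]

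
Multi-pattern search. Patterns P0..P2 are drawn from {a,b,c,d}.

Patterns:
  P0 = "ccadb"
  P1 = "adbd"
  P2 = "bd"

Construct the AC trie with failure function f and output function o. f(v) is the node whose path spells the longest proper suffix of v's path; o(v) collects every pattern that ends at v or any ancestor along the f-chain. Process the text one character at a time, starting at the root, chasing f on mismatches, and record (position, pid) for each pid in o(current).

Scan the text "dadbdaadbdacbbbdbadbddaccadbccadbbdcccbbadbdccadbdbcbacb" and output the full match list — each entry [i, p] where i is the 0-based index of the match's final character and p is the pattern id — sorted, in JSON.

Build automaton:
Trie nodes:
  0='ε' goto a→6 b→10 c→1
  1='c' goto c→2
  2='cc' goto a→3
  3='cca' goto d→4
  4='ccad' goto b→5
  5='ccadb' goto ·  [P0 ends]
  6='a' goto d→7
  7='ad' goto b→8
  8='adb' goto d→9
  9='adbd' goto ·  [P1 ends]
  10='b' goto d→11
  11='bd' goto ·  [P2 ends]

BFS fail/out derivation:
  fail(1) 'c': from fail(0)=0 chase 'c': 0 ⇒ 0;  out=∅∪out(0)=∅
  fail(6) 'a': from fail(0)=0 chase 'a': 0 ⇒ 0;  out=∅∪out(0)=∅
  fail(10) 'b': from fail(0)=0 chase 'b': 0 ⇒ 0;  out=∅∪out(0)=∅
  fail(2) 'cc': from fail(1)=0 chase 'c': 0 ⇒ 1;  out=∅∪out(1)=∅
  fail(7) 'ad': from fail(6)=0 chase 'd': 0 ⇒ 0;  out=∅∪out(0)=∅
  fail(11) 'bd': from fail(10)=0 chase 'd': 0 ⇒ 0;  out={2}∪out(0)={2}
  fail(3) 'cca': from fail(2)=1 chase 'a': 1→0 ⇒ 6;  out=∅∪out(6)=∅
  fail(8) 'adb': from fail(7)=0 chase 'b': 0 ⇒ 10;  out=∅∪out(10)=∅
  fail(4) 'ccad': from fail(3)=6 chase 'd': 6 ⇒ 7;  out=∅∪out(7)=∅
  fail(9) 'adbd': from fail(8)=10 chase 'd': 10 ⇒ 11;  out={1}∪out(11)={1,2}
  fail(5) 'ccadb': from fail(4)=7 chase 'b': 7 ⇒ 8;  out={0}∪out(8)={0}

Run:
pos 0 'd': at 0
pos 1 'a': at 6
pos 2 'd': at 7
pos 3 'b': at 8
pos 4 'd': at 9  ** P1@[1:4],P2@[3:4]
pos 5 'a': at 6 (via fail)
pos 6 'a': at 6 (via fail)
pos 7 'd': at 7
pos 8 'b': at 8
pos 9 'd': at 9  ** P1@[6:9],P2@[8:9]
pos 10 'a': at 6 (via fail)
pos 11 'c': at 1 (via fail)
pos 12 'b': at 10 (via fail)
pos 13 'b': at 10 (via fail)
pos 14 'b': at 10 (via fail)
pos 15 'd': at 11  ** P2@[14:15]
pos 16 'b': at 10 (via fail)
pos 17 'a': at 6 (via fail)
pos 18 'd': at 7
pos 19 'b': at 8
pos 20 'd': at 9  ** P1@[17:20],P2@[19:20]
pos 21 'd': at 0 (via fail)
pos 22 'a': at 6
pos 23 'c': at 1 (via fail)
pos 24 'c': at 2
pos 25 'a': at 3
pos 26 'd': at 4
pos 27 'b': at 5  ** P0@[23:27]
pos 28 'c': at 1 (via fail)
pos 29 'c': at 2
pos 30 'a': at 3
pos 31 'd': at 4
pos 32 'b': at 5  ** P0@[28:32]
pos 33 'b': at 10 (via fail)
pos 34 'd': at 11  ** P2@[33:34]
pos 35 'c': at 1 (via fail)
pos 36 'c': at 2
pos 37 'c': at 2 (via fail)
pos 38 'b': at 10 (via fail)
pos 39 'b': at 10 (via fail)
pos 40 'a': at 6 (via fail)
pos 41 'd': at 7
pos 42 'b': at 8
pos 43 'd': at 9  ** P1@[40:43],P2@[42:43]
pos 44 'c': at 1 (via fail)
pos 45 'c': at 2
pos 46 'a': at 3
pos 47 'd': at 4
pos 48 'b': at 5  ** P0@[44:48]
pos 49 'd': at 9 (via fail)  ** P1@[46:49],P2@[48:49]
pos 50 'b': at 10 (via fail)
pos 51 'c': at 1 (via fail)
pos 52 'b': at 10 (via fail)
pos 53 'a': at 6 (via fail)
pos 54 'c': at 1 (via fail)
pos 55 'b': at 10 (via fail)

All matches (sorted): [[4,1],[4,2],[9,1],[9,2],[15,2],[20,1],[20,2],[27,0],[32,0],[34,2],[43,1],[43,2],[48,0],[49,1],[49,2]]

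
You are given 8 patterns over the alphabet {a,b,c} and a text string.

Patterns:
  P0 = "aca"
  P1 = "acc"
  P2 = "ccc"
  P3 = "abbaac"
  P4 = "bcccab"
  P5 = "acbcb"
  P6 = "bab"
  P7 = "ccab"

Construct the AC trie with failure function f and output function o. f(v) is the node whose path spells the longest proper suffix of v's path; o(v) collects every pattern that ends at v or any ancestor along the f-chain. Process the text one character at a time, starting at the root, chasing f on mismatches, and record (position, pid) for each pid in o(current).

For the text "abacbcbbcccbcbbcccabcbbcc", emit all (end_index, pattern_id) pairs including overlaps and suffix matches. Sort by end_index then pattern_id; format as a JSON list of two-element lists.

Build:
Trie (insert patterns):
  n0 'ε': a→1 b→13 c→5
  n1 'a': b→8 c→2
  n2 'ac': a→3 b→19 c→4
  n3 'aca': ·  ←P0
  n4 'acc': ·  ←P1
  n5 'c': c→6
  n6 'cc': a→24 c→7
  n7 'ccc': ·  ←P2
  n8 'ab': b→9
  n9 'abb': a→10
  n10 'abba': a→11
  n11 'abbaa': c→12
  n12 'abbaac': ·  ←P3
  n13 'b': a→22 c→14
  n14 'bc': c→15
  n15 'bcc': c→16
  n16 'bccc': a→17
  n17 'bccca': b→18
  n18 'bcccab': ·  ←P4
  n19 'acb': c→20
  n20 'acbc': b→21
  n21 'acbcb': ·  ←P5
  n22 'ba': b→23
  n23 'bab': ·  ←P6
  n24 'cca': b→25
  n25 'ccab': ·  ←P7

BFS fail/out derivation:
  n1('a'): parent n0 fail=0; on 'a' 0 → fail=0;  out ∅∪∅=∅
  n5('c'): parent n0 fail=0; on 'c' 0 → fail=0;  out ∅∪∅=∅
  n13('b'): parent n0 fail=0; on 'b' 0 → fail=0;  out ∅∪∅=∅
  n2('ac'): parent n1 fail=0; on 'c' 0 → fail=5;  out ∅∪∅=∅
  n6('cc'): parent n5 fail=0; on 'c' 0 → fail=5;  out ∅∪∅=∅
  n8('ab'): parent n1 fail=0; on 'b' 0 → fail=13;  out ∅∪∅=∅
  n14('bc'): parent n13 fail=0; on 'c' 0 → fail=5;  out ∅∪∅=∅
  n22('ba'): parent n13 fail=0; on 'a' 0 → fail=1;  out ∅∪∅=∅
  n3('aca'): parent n2 fail=5; on 'a' 5→0 → fail=1;  out {0}∪∅={0}
  n4('acc'): parent n2 fail=5; on 'c' 5 → fail=6;  out {1}∪∅={1}
  n7('ccc'): parent n6 fail=5; on 'c' 5 → fail=6;  out {2}∪∅={2}
  n9('abb'): parent n8 fail=13; on 'b' 13→0 → fail=13;  out ∅∪∅=∅
  n15('bcc'): parent n14 fail=5; on 'c' 5 → fail=6;  out ∅∪∅=∅
  n19('acb'): parent n2 fail=5; on 'b' 5→0 → fail=13;  out ∅∪∅=∅
  n23('bab'): parent n22 fail=1; on 'b' 1 → fail=8;  out {6}∪∅={6}
  n24('cca'): parent n6 fail=5; on 'a' 5→0 → fail=1;  out ∅∪∅=∅
  n10('abba'): parent n9 fail=13; on 'a' 13 → fail=22;  out ∅∪∅=∅
  n16('bccc'): parent n15 fail=6; on 'c' 6 → fail=7;  out ∅∪{2}={2}
  n20('acbc'): parent n19 fail=13; on 'c' 13 → fail=14;  out ∅∪∅=∅
  n25('ccab'): parent n24 fail=1; on 'b' 1 → fail=8;  out {7}∪∅={7}
  n11('abbaa'): parent n10 fail=22; on 'a' 22→1→0 → fail=1;  out ∅∪∅=∅
  n17('bccca'): parent n16 fail=7; on 'a' 7→6 → fail=24;  out ∅∪∅=∅
  n21('acbcb'): parent n20 fail=14; on 'b' 14→5→0 → fail=13;  out {5}∪∅={5}
  n12('abbaac'): parent n11 fail=1; on 'c' 1 → fail=2;  out {3}∪∅={3}
  n18('bcccab'): parent n17 fail=24; on 'b' 24 → fail=25;  out {4}∪{7}={4,7}

Scan:
[0] read 'a'  n0⇒n1
[1] read 'b'  n1⇒n8
[2] read 'a'  n8⇒n22 ·f
[3] read 'c'  n22⇒n2 ·f
[4] read 'b'  n2⇒n19
[5] read 'c'  n19⇒n20
[6] read 'b'  n20⇒n21  ** P5@[2:6]
[7] read 'b'  n21⇒n13 ·f
[8] read 'c'  n13⇒n14
[9] read 'c'  n14⇒n15
[10] read 'c'  n15⇒n16  ** P2@[8:10]
[11] read 'b'  n16⇒n13 ·f
[12] read 'c'  n13⇒n14
[13] read 'b'  n14⇒n13 ·f
[14] read 'b'  n13⇒n13 ·f
[15] read 'c'  n13⇒n14
[16] read 'c'  n14⇒n15
[17] read 'c'  n15⇒n16  ** P2@[15:17]
[18] read 'a'  n16⇒n17
[19] read 'b'  n17⇒n18  ** P4@[14:19],P7@[16:19]
[20] read 'c'  n18⇒n14 ·f
[21] read 'b'  n14⇒n13 ·f
[22] read 'b'  n13⇒n13 ·f
[23] read 'c'  n13⇒n14
[24] read 'c'  n14⇒n15

Result: [[6,5],[10,2],[17,2],[19,4],[19,7]]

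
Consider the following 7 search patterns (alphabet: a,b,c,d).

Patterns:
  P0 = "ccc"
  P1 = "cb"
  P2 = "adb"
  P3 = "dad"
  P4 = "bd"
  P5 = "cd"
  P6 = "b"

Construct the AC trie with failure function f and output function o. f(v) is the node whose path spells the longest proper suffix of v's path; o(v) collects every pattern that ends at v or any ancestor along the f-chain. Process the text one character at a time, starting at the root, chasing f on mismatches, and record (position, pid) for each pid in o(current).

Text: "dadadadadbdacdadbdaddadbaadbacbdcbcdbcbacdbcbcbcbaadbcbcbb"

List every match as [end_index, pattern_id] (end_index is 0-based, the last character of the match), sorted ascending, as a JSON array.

Build:
Trie nodes:
  n0 'ε': a→5 b→11 c→1 d→8
  n1 'c': b→4 c→2 d→13
  n2 'cc': c→3
  n3 'ccc': ·  [P0 ends]
  n4 'cb': ·  [P1 ends]
  n5 'a': d→6
  n6 'ad': b→7
  n7 'adb': ·  [P2 ends]
  n8 'd': a→9
  n9 'da': d→10
  n10 'dad': ·  [P3 ends]
  n11 'b': d→12  [P6 ends]
  n12 'bd': ·  [P4 ends]
  n13 'cd': ·  [P5 ends]

Failure links (BFS by depth):
  fail(1) 'c': from fail(0)=0 chase 'c': 0 ⇒ 0;  out=∅∪out(0)=∅
  fail(5) 'a': from fail(0)=0 chase 'a': 0 ⇒ 0;  out=∅∪out(0)=∅
  fail(8) 'd': from fail(0)=0 chase 'd': 0 ⇒ 0;  out=∅∪out(0)=∅
  fail(11) 'b': from fail(0)=0 chase 'b': 0 ⇒ 0;  out={6}∪out(0)={6}
  fail(2) 'cc': from fail(1)=0 chase 'c': 0 ⇒ 1;  out=∅∪out(1)=∅
  fail(4) 'cb': from fail(1)=0 chase 'b': 0 ⇒ 11;  out={1}∪out(11)={1,6}
  fail(6) 'ad': from fail(5)=0 chase 'd': 0 ⇒ 8;  out=∅∪out(8)=∅
  fail(9) 'da': from fail(8)=0 chase 'a': 0 ⇒ 5;  out=∅∪out(5)=∅
  fail(12) 'bd': from fail(11)=0 chase 'd': 0 ⇒ 8;  out={4}∪out(8)={4}
  fail(13) 'cd': from fail(1)=0 chase 'd': 0 ⇒ 8;  out={5}∪out(8)={5}
  fail(3) 'ccc': from fail(2)=1 chase 'c': 1 ⇒ 2;  out={0}∪out(2)={0}
  fail(7) 'adb': from fail(6)=8 chase 'b': 8→0 ⇒ 11;  out={2}∪out(11)={2,6}
  fail(10) 'dad': from fail(9)=5 chase 'd': 5 ⇒ 6;  out={3}∪out(6)={3}

Text stream:
i=0 'd': node 0→8
i=1 'a': node 8→9
i=2 'd': node 9→10  emit P3@[0:2]
i=3 'a': node 10→9 ·f
i=4 'd': node 9→10  emit P3@[2:4]
i=5 'a': node 10→9 ·f
i=6 'd': node 9→10  emit P3@[4:6]
i=7 'a': node 10→9 ·f
i=8 'd': node 9→10  emit P3@[6:8]
i=9 'b': node 10→7 ·f  emit P2@[7:9],P6@[9:9]
i=10 'd': node 7→12 ·f  emit P4@[9:10]
i=11 'a': node 12→9 ·f
i=12 'c': node 9→1 ·f
i=13 'd': node 1→13  emit P5@[12:13]
i=14 'a': node 13→9 ·f
i=15 'd': node 9→10  emit P3@[13:15]
i=16 'b': node 10→7 ·f  emit P2@[14:16],P6@[16:16]
i=17 'd': node 7→12 ·f  emit P4@[16:17]
i=18 'a': node 12→9 ·f
i=19 'd': node 9→10  emit P3@[17:19]
i=20 'd': node 10→8 ·f
i=21 'a': node 8→9
i=22 'd': node 9→10  emit P3@[20:22]
i=23 'b': node 10→7 ·f  emit P2@[21:23],P6@[23:23]
i=24 'a': node 7→5 ·f
i=25 'a': node 5→5 ·f
i=26 'd': node 5→6
i=27 'b': node 6→7  emit P2@[25:27],P6@[27:27]
i=28 'a': node 7→5 ·f
i=29 'c': node 5→1 ·f
i=30 'b': node 1→4  emit P1@[29:30],P6@[30:30]
i=31 'd': node 4→12 ·f  emit P4@[30:31]
i=32 'c': node 12→1 ·f
i=33 'b': node 1→4  emit P1@[32:33],P6@[33:33]
i=34 'c': node 4→1 ·f
i=35 'd': node 1→13  emit P5@[34:35]
i=36 'b': node 13→11 ·f  emit P6@[36:36]
i=37 'c': node 11→1 ·f
i=38 'b': node 1→4  emit P1@[37:38],P6@[38:38]
i=39 'a': node 4→5 ·f
i=40 'c': node 5→1 ·f
i=41 'd': node 1→13  emit P5@[40:41]
i=42 'b': node 13→11 ·f  emit P6@[42:42]
i=43 'c': node 11→1 ·f
i=44 'b': node 1→4  emit P1@[43:44],P6@[44:44]
i=45 'c': node 4→1 ·f
i=46 'b': node 1→4  emit P1@[45:46],P6@[46:46]
i=47 'c': node 4→1 ·f
i=48 'b': node 1→4  emit P1@[47:48],P6@[48:48]
i=49 'a': node 4→5 ·f
i=50 'a': node 5→5 ·f
i=51 'd': node 5→6
i=52 'b': node 6→7  emit P2@[50:52],P6@[52:52]
i=53 'c': node 7→1 ·f
i=54 'b': node 1→4  emit P1@[53:54],P6@[54:54]
i=55 'c': node 4→1 ·f
i=56 'b': node 1→4  emit P1@[55:56],P6@[56:56]
i=57 'b': node 4→11 ·f  emit P6@[57:57]

Matches: [[2,3],[4,3],[6,3],[8,3],[9,2],[9,6],[10,4],[13,5],[15,3],[16,2],[16,6],[17,4],[19,3],[22,3],[23,2],[23,6],[27,2],[27,6],[30,1],[30,6],[31,4],[33,1],[33,6],[35,5],[36,6],[38,1],[38,6],[41,5],[42,6],[44,1],[44,6],[46,1],[46,6],[48,1],[48,6],[52,2],[52,6],[54,1],[54,6],[56,1],[56,6],[57,6]]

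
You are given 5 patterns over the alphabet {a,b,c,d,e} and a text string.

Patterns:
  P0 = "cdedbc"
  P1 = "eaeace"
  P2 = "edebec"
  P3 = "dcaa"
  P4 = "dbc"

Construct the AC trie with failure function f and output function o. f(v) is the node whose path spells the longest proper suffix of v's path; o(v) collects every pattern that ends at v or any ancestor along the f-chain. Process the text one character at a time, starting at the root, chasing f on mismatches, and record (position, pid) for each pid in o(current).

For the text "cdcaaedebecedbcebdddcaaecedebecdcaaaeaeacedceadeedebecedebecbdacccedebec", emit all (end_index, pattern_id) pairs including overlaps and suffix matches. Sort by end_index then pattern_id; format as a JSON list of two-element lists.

Build:
Trie (insert patterns):
  n0 'ε': c→1 d→18 e→7
  n1 'c': d→2
  n2 'cd': e→3
  n3 'cde': d→4
  n4 'cded': b→5
  n5 'cdedb': c→6
  n6 'cdedbc': ·  [P0 ends]
  n7 'e': a→8 d→13
  n8 'ea': e→9
  n9 'eae': a→10
  n10 'eaea': c→11
  n11 'eaeac': e→12
  n12 'eaeace': ·  [P1 ends]
  n13 'ed': e→14
  n14 'ede': b→15
  n15 'edeb': e→16
  n16 'edebe': c→17
  n17 'edebec': ·  [P2 ends]
  n18 'd': b→22 c→19
  n19 'dc': a→20
  n20 'dca': a→21
  n21 'dcaa': ·  [P3 ends]
  n22 'db': c→23
  n23 'dbc': ·  [P4 ends]

Failure links (BFS by depth):
  fail(1) 'c': from fail(0)=0 chase 'c': 0 ⇒ 0;  out=∅∪out(0)=∅
  fail(7) 'e': from fail(0)=0 chase 'e': 0 ⇒ 0;  out=∅∪out(0)=∅
  fail(18) 'd': from fail(0)=0 chase 'd': 0 ⇒ 0;  out=∅∪out(0)=∅
  fail(2) 'cd': from fail(1)=0 chase 'd': 0 ⇒ 18;  out=∅∪out(18)=∅
  fail(8) 'ea': from fail(7)=0 chase 'a': 0 ⇒ 0;  out=∅∪out(0)=∅
  fail(13) 'ed': from fail(7)=0 chase 'd': 0 ⇒ 18;  out=∅∪out(18)=∅
  fail(19) 'dc': from fail(18)=0 chase 'c': 0 ⇒ 1;  out=∅∪out(1)=∅
  fail(22) 'db': from fail(18)=0 chase 'b': 0 ⇒ 0;  out=∅∪out(0)=∅
  fail(3) 'cde': from fail(2)=18 chase 'e': 18→0 ⇒ 7;  out=∅∪out(7)=∅
  fail(9) 'eae': from fail(8)=0 chase 'e': 0 ⇒ 7;  out=∅∪out(7)=∅
  fail(14) 'ede': from fail(13)=18 chase 'e': 18→0 ⇒ 7;  out=∅∪out(7)=∅
  fail(20) 'dca': from fail(19)=1 chase 'a': 1→0 ⇒ 0;  out=∅∪out(0)=∅
  fail(23) 'dbc': from fail(22)=0 chase 'c': 0 ⇒ 1;  out={4}∪out(1)={4}
  fail(4) 'cded': from fail(3)=7 chase 'd': 7 ⇒ 13;  out=∅∪out(13)=∅
  fail(10) 'eaea': from fail(9)=7 chase 'a': 7 ⇒ 8;  out=∅∪out(8)=∅
  fail(15) 'edeb': from fail(14)=7 chase 'b': 7→0 ⇒ 0;  out=∅∪out(0)=∅
  fail(21) 'dcaa': from fail(20)=0 chase 'a': 0 ⇒ 0;  out={3}∪out(0)={3}
  fail(5) 'cdedb': from fail(4)=13 chase 'b': 13→18 ⇒ 22;  out=∅∪out(22)=∅
  fail(11) 'eaeac': from fail(10)=8 chase 'c': 8→0 ⇒ 1;  out=∅∪out(1)=∅
  fail(16) 'edebe': from fail(15)=0 chase 'e': 0 ⇒ 7;  out=∅∪out(7)=∅
  fail(6) 'cdedbc': from fail(5)=22 chase 'c': 22 ⇒ 23;  out={0}∪out(23)={0,4}
  fail(12) 'eaeace': from fail(11)=1 chase 'e': 1→0 ⇒ 7;  out={1}∪out(7)={1}
  fail(17) 'edebec': from fail(16)=7 chase 'c': 7→0 ⇒ 1;  out={2}∪out(1)={2}

Scan:
[0] read 'c'  n0⇒n1
[1] read 'd'  n1⇒n2
[2] read 'c'  n2⇒n19 ·f
[3] read 'a'  n19⇒n20
[4] read 'a'  n20⇒n21  emit P3@[1:4]
[5] read 'e'  n21⇒n7 ·f
[6] read 'd'  n7⇒n13
[7] read 'e'  n13⇒n14
[8] read 'b'  n14⇒n15
[9] read 'e'  n15⇒n16
[10] read 'c'  n16⇒n17  emit P2@[5:10]
[11] read 'e'  n17⇒n7 ·f
[12] read 'd'  n7⇒n13
[13] read 'b'  n13⇒n22 ·f
[14] read 'c'  n22⇒n23  emit P4@[12:14]
[15] read 'e'  n23⇒n7 ·f
[16] read 'b'  n7⇒n0 ·f
[17] read 'd'  n0⇒n18
[18] read 'd'  n18⇒n18 ·f
[19] read 'd'  n18⇒n18 ·f
[20] read 'c'  n18⇒n19
[21] read 'a'  n19⇒n20
[22] read 'a'  n20⇒n21  emit P3@[19:22]
[23] read 'e'  n21⇒n7 ·f
[24] read 'c'  n7⇒n1 ·f
[25] read 'e'  n1⇒n7 ·f
[26] read 'd'  n7⇒n13
[27] read 'e'  n13⇒n14
[28] read 'b'  n14⇒n15
[29] read 'e'  n15⇒n16
[30] read 'c'  n16⇒n17  emit P2@[25:30]
[31] read 'd'  n17⇒n2 ·f
[32] read 'c'  n2⇒n19 ·f
[33] read 'a'  n19⇒n20
[34] read 'a'  n20⇒n21  emit P3@[31:34]
[35] read 'a'  n21⇒n0 ·f
[36] read 'e'  n0⇒n7
[37] read 'a'  n7⇒n8
[38] read 'e'  n8⇒n9
[39] read 'a'  n9⇒n10
[40] read 'c'  n10⇒n11
[41] read 'e'  n11⇒n12  emit P1@[36:41]
[42] read 'd'  n12⇒n13 ·f
[43] read 'c'  n13⇒n19 ·f
[44] read 'e'  n19⇒n7 ·f
[45] read 'a'  n7⇒n8
[46] read 'd'  n8⇒n18 ·f
[47] read 'e'  n18⇒n7 ·f
[48] read 'e'  n7⇒n7 ·f
[49] read 'd'  n7⇒n13
[50] read 'e'  n13⇒n14
[51] read 'b'  n14⇒n15
[52] read 'e'  n15⇒n16
[53] read 'c'  n16⇒n17  emit P2@[48:53]
[54] read 'e'  n17⇒n7 ·f
[55] read 'd'  n7⇒n13
[56] read 'e'  n13⇒n14
[57] read 'b'  n14⇒n15
[58] read 'e'  n15⇒n16
[59] read 'c'  n16⇒n17  emit P2@[54:59]
[60] read 'b'  n17⇒n0 ·f
[61] read 'd'  n0⇒n18
[62] read 'a'  n18⇒n0 ·f
[63] read 'c'  n0⇒n1
[64] read 'c'  n1⇒n1 ·f
[65] read 'c'  n1⇒n1 ·f
[66] read 'e'  n1⇒n7 ·f
[67] read 'd'  n7⇒n13
[68] read 'e'  n13⇒n14
[69] read 'b'  n14⇒n15
[70] read 'e'  n15⇒n16
[71] read 'c'  n16⇒n17  emit P2@[66:71]

Result: [[4,3],[10,2],[14,4],[22,3],[30,2],[34,3],[41,1],[53,2],[59,2],[71,2]]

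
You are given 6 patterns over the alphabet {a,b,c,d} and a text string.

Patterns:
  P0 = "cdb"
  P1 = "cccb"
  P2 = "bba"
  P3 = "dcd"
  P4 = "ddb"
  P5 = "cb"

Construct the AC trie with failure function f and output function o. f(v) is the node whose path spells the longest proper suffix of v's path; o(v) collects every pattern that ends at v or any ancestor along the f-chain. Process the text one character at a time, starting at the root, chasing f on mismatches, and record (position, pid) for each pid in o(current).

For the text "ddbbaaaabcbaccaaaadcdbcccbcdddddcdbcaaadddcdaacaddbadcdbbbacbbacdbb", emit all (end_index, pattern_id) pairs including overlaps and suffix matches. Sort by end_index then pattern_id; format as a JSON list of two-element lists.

Construct AC machine:
Trie (insert patterns):
  n0 'ε': b→7 c→1 d→10
  n1 'c': b→15 c→4 d→2
  n2 'cd': b→3
  n3 'cdb': ·  [P0 ends]
  n4 'cc': c→5
  n5 'ccc': b→6
  n6 'cccb': ·  [P1 ends]
  n7 'b': b→8
  n8 'bb': a→9
  n9 'bba': ·  [P2 ends]
  n10 'd': c→11 d→13
  n11 'dc': d→12
  n12 'dcd': ·  [P3 ends]
  n13 'dd': b→14
  n14 'ddb': ·  [P4 ends]
  n15 'cb': ·  [P5 ends]

Failure links (BFS by depth):
  n1('c'): parent n0 fail=0; on 'c' 0 → fail=0;  out ∅∪∅=∅
  n7('b'): parent n0 fail=0; on 'b' 0 → fail=0;  out ∅∪∅=∅
  n10('d'): parent n0 fail=0; on 'd' 0 → fail=0;  out ∅∪∅=∅
  n2('cd'): parent n1 fail=0; on 'd' 0 → fail=10;  out ∅∪∅=∅
  n4('cc'): parent n1 fail=0; on 'c' 0 → fail=1;  out ∅∪∅=∅
  n8('bb'): parent n7 fail=0; on 'b' 0 → fail=7;  out ∅∪∅=∅
  n11('dc'): parent n10 fail=0; on 'c' 0 → fail=1;  out ∅∪∅=∅
  n13('dd'): parent n10 fail=0; on 'd' 0 → fail=10;  out ∅∪∅=∅
  n15('cb'): parent n1 fail=0; on 'b' 0 → fail=7;  out {5}∪∅={5}
  n3('cdb'): parent n2 fail=10; on 'b' 10→0 → fail=7;  out {0}∪∅={0}
  n5('ccc'): parent n4 fail=1; on 'c' 1 → fail=4;  out ∅∪∅=∅
  n9('bba'): parent n8 fail=7; on 'a' 7→0 → fail=0;  out {2}∪∅={2}
  n12('dcd'): parent n11 fail=1; on 'd' 1 → fail=2;  out {3}∪∅={3}
  n14('ddb'): parent n13 fail=10; on 'b' 10→0 → fail=7;  out {4}∪∅={4}
  n6('cccb'): parent n5 fail=4; on 'b' 4→1 → fail=15;  out {1}∪{5}={1,5}

Scan:
pos 0 'd': at 10
pos 1 'd': at 13
pos 2 'b': at 14  ** P4@[0:2]
pos 3 'b': at 8 (via fail)
pos 4 'a': at 9  ** P2@[2:4]
pos 5 'a': at 0 (via fail)
pos 6 'a': at 0
pos 7 'a': at 0
pos 8 'b': at 7
pos 9 'c': at 1 (via fail)
pos 10 'b': at 15  ** P5@[9:10]
pos 11 'a': at 0 (via fail)
pos 12 'c': at 1
pos 13 'c': at 4
pos 14 'a': at 0 (via fail)
pos 15 'a': at 0
pos 16 'a': at 0
pos 17 'a': at 0
pos 18 'd': at 10
pos 19 'c': at 11
pos 20 'd': at 12  ** P3@[18:20]
pos 21 'b': at 3 (via fail)  ** P0@[19:21]
pos 22 'c': at 1 (via fail)
pos 23 'c': at 4
pos 24 'c': at 5
pos 25 'b': at 6  ** P1@[22:25],P5@[24:25]
pos 26 'c': at 1 (via fail)
pos 27 'd': at 2
pos 28 'd': at 13 (via fail)
pos 29 'd': at 13 (via fail)
pos 30 'd': at 13 (via fail)
pos 31 'd': at 13 (via fail)
pos 32 'c': at 11 (via fail)
pos 33 'd': at 12  ** P3@[31:33]
pos 34 'b': at 3 (via fail)  ** P0@[32:34]
pos 35 'c': at 1 (via fail)
pos 36 'a': at 0 (via fail)
pos 37 'a': at 0
pos 38 'a': at 0
pos 39 'd': at 10
pos 40 'd': at 13
pos 41 'd': at 13 (via fail)
pos 42 'c': at 11 (via fail)
pos 43 'd': at 12  ** P3@[41:43]
pos 44 'a': at 0 (via fail)
pos 45 'a': at 0
pos 46 'c': at 1
pos 47 'a': at 0 (via fail)
pos 48 'd': at 10
pos 49 'd': at 13
pos 50 'b': at 14  ** P4@[48:50]
pos 51 'a': at 0 (via fail)
pos 52 'd': at 10
pos 53 'c': at 11
pos 54 'd': at 12  ** P3@[52:54]
pos 55 'b': at 3 (via fail)  ** P0@[53:55]
pos 56 'b': at 8 (via fail)
pos 57 'b': at 8 (via fail)
pos 58 'a': at 9  ** P2@[56:58]
pos 59 'c': at 1 (via fail)
pos 60 'b': at 15  ** P5@[59:60]
pos 61 'b': at 8 (via fail)
pos 62 'a': at 9  ** P2@[60:62]
pos 63 'c': at 1 (via fail)
pos 64 'd': at 2
pos 65 'b': at 3  ** P0@[63:65]
pos 66 'b': at 8 (via fail)

Matches: [[2,4],[4,2],[10,5],[20,3],[21,0],[25,1],[25,5],[33,3],[34,0],[43,3],[50,4],[54,3],[55,0],[58,2],[60,5],[62,2],[65,0]]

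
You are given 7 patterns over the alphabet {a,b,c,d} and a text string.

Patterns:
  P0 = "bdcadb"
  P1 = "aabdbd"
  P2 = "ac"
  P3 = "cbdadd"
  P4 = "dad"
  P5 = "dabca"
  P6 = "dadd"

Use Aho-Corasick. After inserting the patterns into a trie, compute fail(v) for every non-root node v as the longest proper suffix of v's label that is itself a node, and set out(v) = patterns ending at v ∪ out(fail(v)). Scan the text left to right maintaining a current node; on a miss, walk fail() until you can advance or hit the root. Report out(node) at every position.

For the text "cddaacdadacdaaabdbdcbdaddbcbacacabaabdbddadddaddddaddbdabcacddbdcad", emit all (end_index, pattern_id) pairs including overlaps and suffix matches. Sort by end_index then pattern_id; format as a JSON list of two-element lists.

Build:
Trie nodes:
  n0 'ε': a→7 b→1 c→14 d→20
  n1 'b': d→2
  n2 'bd': c→3
  n3 'bdc': a→4
  n4 'bdca': d→5
  n5 'bdcad': b→6
  n6 'bdcadb': ·  [P0 ends]
  n7 'a': a→8 c→13
  n8 'aa': b→9
  n9 'aab': d→10
  n10 'aabd': b→11
  n11 'aabdb': d→12
  n12 'aabdbd': ·  [P1 ends]
  n13 'ac': ·  [P2 ends]
  n14 'c': b→15
  n15 'cb': d→16
  n16 'cbd': a→17
  n17 'cbda': d→18
  n18 'cbdad': d→19
  n19 'cbdadd': ·  [P3 ends]
  n20 'd': a→21
  n21 'da': b→23 d→22
  n22 'dad': d→26  [P4 ends]
  n23 'dab': c→24
  n24 'dabc': a→25
  n25 'dabca': ·  [P5 ends]
  n26 'dadd': ·  [P6 ends]

Failure links (BFS by depth):
  n1('b'): parent n0 fail=0; on 'b' 0 → fail=0;  out ∅∪∅=∅
  n7('a'): parent n0 fail=0; on 'a' 0 → fail=0;  out ∅∪∅=∅
  n14('c'): parent n0 fail=0; on 'c' 0 → fail=0;  out ∅∪∅=∅
  n20('d'): parent n0 fail=0; on 'd' 0 → fail=0;  out ∅∪∅=∅
  n2('bd'): parent n1 fail=0; on 'd' 0 → fail=20;  out ∅∪∅=∅
  n8('aa'): parent n7 fail=0; on 'a' 0 → fail=7;  out ∅∪∅=∅
  n13('ac'): parent n7 fail=0; on 'c' 0 → fail=14;  out {2}∪∅={2}
  n15('cb'): parent n14 fail=0; on 'b' 0 → fail=1;  out ∅∪∅=∅
  n21('da'): parent n20 fail=0; on 'a' 0 → fail=7;  out ∅∪∅=∅
  n3('bdc'): parent n2 fail=20; on 'c' 20→0 → fail=14;  out ∅∪∅=∅
  n9('aab'): parent n8 fail=7; on 'b' 7→0 → fail=1;  out ∅∪∅=∅
  n16('cbd'): parent n15 fail=1; on 'd' 1 → fail=2;  out ∅∪∅=∅
  n22('dad'): parent n21 fail=7; on 'd' 7→0 → fail=20;  out {4}∪∅={4}
  n23('dab'): parent n21 fail=7; on 'b' 7→0 → fail=1;  out ∅∪∅=∅
  n4('bdca'): parent n3 fail=14; on 'a' 14→0 → fail=7;  out ∅∪∅=∅
  n10('aabd'): parent n9 fail=1; on 'd' 1 → fail=2;  out ∅∪∅=∅
  n17('cbda'): parent n16 fail=2; on 'a' 2→20 → fail=21;  out ∅∪∅=∅
  n24('dabc'): parent n23 fail=1; on 'c' 1→0 → fail=14;  out ∅∪∅=∅
  n26('dadd'): parent n22 fail=20; on 'd' 20→0 → fail=20;  out {6}∪∅={6}
  n5('bdcad'): parent n4 fail=7; on 'd' 7→0 → fail=20;  out ∅∪∅=∅
  n11('aabdb'): parent n10 fail=2; on 'b' 2→20→0 → fail=1;  out ∅∪∅=∅
  n18('cbdad'): parent n17 fail=21; on 'd' 21 → fail=22;  out ∅∪{4}={4}
  n25('dabca'): parent n24 fail=14; on 'a' 14→0 → fail=7;  out {5}∪∅={5}
  n6('bdcadb'): parent n5 fail=20; on 'b' 20→0 → fail=1;  out {0}∪∅={0}
  n12('aabdbd'): parent n11 fail=1; on 'd' 1 → fail=2;  out {1}∪∅={1}
  n19('cbdadd'): parent n18 fail=22; on 'd' 22 → fail=26;  out {3}∪{6}={3,6}

Scan:
i=0 'c': node 0→14
i=1 'd': node 14→20 ·f
i=2 'd': node 20→20 ·f
i=3 'a': node 20→21
i=4 'a': node 21→8 ·f
i=5 'c': node 8→13 ·f  ** P2@[4:5]
i=6 'd': node 13→20 ·f
i=7 'a': node 20→21
i=8 'd': node 21→22  ** P4@[6:8]
i=9 'a': node 22→21 ·f
i=10 'c': node 21→13 ·f  ** P2@[9:10]
i=11 'd': node 13→20 ·f
i=12 'a': node 20→21
i=13 'a': node 21→8 ·f
i=14 'a': node 8→8 ·f
i=15 'b': node 8→9
i=16 'd': node 9→10
i=17 'b': node 10→11
i=18 'd': node 11→12  ** P1@[13:18]
i=19 'c': node 12→3 ·f
i=20 'b': node 3→15 ·f
i=21 'd': node 15→16
i=22 'a': node 16→17
i=23 'd': node 17→18  ** P4@[21:23]
i=24 'd': node 18→19  ** P3@[19:24],P6@[21:24]
i=25 'b': node 19→1 ·f
i=26 'c': node 1→14 ·f
i=27 'b': node 14→15
i=28 'a': node 15→7 ·f
i=29 'c': node 7→13  ** P2@[28:29]
i=30 'a': node 13→7 ·f
i=31 'c': node 7→13  ** P2@[30:31]
i=32 'a': node 13→7 ·f
i=33 'b': node 7→1 ·f
i=34 'a': node 1→7 ·f
i=35 'a': node 7→8
i=36 'b': node 8→9
i=37 'd': node 9→10
i=38 'b': node 10→11
i=39 'd': node 11→12  ** P1@[34:39]
i=40 'd': node 12→20 ·f
i=41 'a': node 20→21
i=42 'd': node 21→22  ** P4@[40:42]
i=43 'd': node 22→26  ** P6@[40:43]
i=44 'd': node 26→20 ·f
i=45 'a': node 20→21
i=46 'd': node 21→22  ** P4@[44:46]
i=47 'd': node 22→26  ** P6@[44:47]
i=48 'd': node 26→20 ·f
i=49 'd': node 20→20 ·f
i=50 'a': node 20→21
i=51 'd': node 21→22  ** P4@[49:51]
i=52 'd': node 22→26  ** P6@[49:52]
i=53 'b': node 26→1 ·f
i=54 'd': node 1→2
i=55 'a': node 2→21 ·f
i=56 'b': node 21→23
i=57 'c': node 23→24
i=58 'a': node 24→25  ** P5@[54:58]
i=59 'c': node 25→13 ·f  ** P2@[58:59]
i=60 'd': node 13→20 ·f
i=61 'd': node 20→20 ·f
i=62 'b': node 20→1 ·f
i=63 'd': node 1→2
i=64 'c': node 2→3
i=65 'a': node 3→4
i=66 'd': node 4→5

All matches (sorted): [[5,2],[8,4],[10,2],[18,1],[23,4],[24,3],[24,6],[29,2],[31,2],[39,1],[42,4],[43,6],[46,4],[47,6],[51,4],[52,6],[58,5],[59,2]]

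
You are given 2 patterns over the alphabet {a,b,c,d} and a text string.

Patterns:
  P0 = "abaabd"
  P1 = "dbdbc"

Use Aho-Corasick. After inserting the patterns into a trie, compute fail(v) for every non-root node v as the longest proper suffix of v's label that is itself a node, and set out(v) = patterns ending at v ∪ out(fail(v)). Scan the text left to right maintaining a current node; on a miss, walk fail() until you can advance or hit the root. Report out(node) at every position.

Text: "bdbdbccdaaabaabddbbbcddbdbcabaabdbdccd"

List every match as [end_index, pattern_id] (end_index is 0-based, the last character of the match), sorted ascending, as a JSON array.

Construct AC machine:
Trie nodes:
  0='ε' goto a→1 d→7
  1='a' goto b→2
  2='ab' goto a→3
  3='aba' goto a→4
  4='abaa' goto b→5
  5='abaab' goto d→6
  6='abaabd' goto ·  ←P0
  7='d' goto b→8
  8='db' goto d→9
  9='dbd' goto b→10
  10='dbdb' goto c→11
  11='dbdbc' goto ·  ←P1

Failure links (BFS by depth):
  n1('a'): parent n0 fail=0; on 'a' 0 → fail=0;  out ∅∪∅=∅
  n7('d'): parent n0 fail=0; on 'd' 0 → fail=0;  out ∅∪∅=∅
  n2('ab'): parent n1 fail=0; on 'b' 0 → fail=0;  out ∅∪∅=∅
  n8('db'): parent n7 fail=0; on 'b' 0 → fail=0;  out ∅∪∅=∅
  n3('aba'): parent n2 fail=0; on 'a' 0 → fail=1;  out ∅∪∅=∅
  n9('dbd'): parent n8 fail=0; on 'd' 0 → fail=7;  out ∅∪∅=∅
  n4('abaa'): parent n3 fail=1; on 'a' 1→0 → fail=1;  out ∅∪∅=∅
  n10('dbdb'): parent n9 fail=7; on 'b' 7 → fail=8;  out ∅∪∅=∅
  n5('abaab'): parent n4 fail=1; on 'b' 1 → fail=2;  out ∅∪∅=∅
  n11('dbdbc'): parent n10 fail=8; on 'c' 8→0 → fail=0;  out {1}∪∅={1}
  n6('abaabd'): parent n5 fail=2; on 'd' 2→0 → fail=7;  out {0}∪∅={0}

Text stream:
i=0 'b': node 0→0
i=1 'd': node 0→7
i=2 'b': node 7→8
i=3 'd': node 8→9
i=4 'b': node 9→10
i=5 'c': node 10→11  → match P1@[1:5]
i=6 'c': node 11→0 (fail-walked)
i=7 'd': node 0→7
i=8 'a': node 7→1 (fail-walked)
i=9 'a': node 1→1 (fail-walked)
i=10 'a': node 1→1 (fail-walked)
i=11 'b': node 1→2
i=12 'a': node 2→3
i=13 'a': node 3→4
i=14 'b': node 4→5
i=15 'd': node 5→6  → match P0@[10:15]
i=16 'd': node 6→7 (fail-walked)
i=17 'b': node 7→8
i=18 'b': node 8→0 (fail-walked)
i=19 'b': node 0→0
i=20 'c': node 0→0
i=21 'd': node 0→7
i=22 'd': node 7→7 (fail-walked)
i=23 'b': node 7→8
i=24 'd': node 8→9
i=25 'b': node 9→10
i=26 'c': node 10→11  → match P1@[22:26]
i=27 'a': node 11→1 (fail-walked)
i=28 'b': node 1→2
i=29 'a': node 2→3
i=30 'a': node 3→4
i=31 'b': node 4→5
i=32 'd': node 5→6  → match P0@[27:32]
i=33 'b': node 6→8 (fail-walked)
i=34 'd': node 8→9
i=35 'c': node 9→0 (fail-walked)
i=36 'c': node 0→0
i=37 'd': node 0→7

Result: [[5,1],[15,0],[26,1],[32,0]]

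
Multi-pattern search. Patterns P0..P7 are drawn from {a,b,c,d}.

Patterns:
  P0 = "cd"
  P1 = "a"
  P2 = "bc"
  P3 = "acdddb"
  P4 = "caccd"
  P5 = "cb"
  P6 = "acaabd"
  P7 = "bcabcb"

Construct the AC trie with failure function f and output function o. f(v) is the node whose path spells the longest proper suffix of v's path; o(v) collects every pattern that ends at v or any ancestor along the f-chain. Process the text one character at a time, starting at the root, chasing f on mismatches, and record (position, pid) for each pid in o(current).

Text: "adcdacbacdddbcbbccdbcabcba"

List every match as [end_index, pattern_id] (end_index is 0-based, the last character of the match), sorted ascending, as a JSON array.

Build automaton:
Trie (insert patterns):
  0='ε' goto a→3 b→4 c→1
  1='c' goto a→11 b→15 d→2
  2='cd' goto ·  ←P0
  3='a' goto c→6  ←P1
  4='b' goto c→5
  5='bc' goto a→20  ←P2
  6='ac' goto a→16 d→7
  7='acd' goto d→8
  8='acdd' goto d→9
  9='acddd' goto b→10
  10='acdddb' goto ·  ←P3
  11='ca' goto c→12
  12='cac' goto c→13
  13='cacc' goto d→14
  14='caccd' goto ·  ←P4
  15='cb' goto ·  ←P5
  16='aca' goto a→17
  17='acaa' goto b→18
  18='acaab' goto d→19
  19='acaabd' goto ·  ←P6
  20='bca' goto b→21
  21='bcab' goto c→22
  22='bcabc' goto b→23
  23='bcabcb' goto ·  ←P7

Failure links (BFS by depth):
  n1('c'): parent n0 fail=0; on 'c' 0 → fail=0;  out ∅∪∅=∅
  n3('a'): parent n0 fail=0; on 'a' 0 → fail=0;  out {1}∪∅={1}
  n4('b'): parent n0 fail=0; on 'b' 0 → fail=0;  out ∅∪∅=∅
  n2('cd'): parent n1 fail=0; on 'd' 0 → fail=0;  out {0}∪∅={0}
  n5('bc'): parent n4 fail=0; on 'c' 0 → fail=1;  out {2}∪∅={2}
  n6('ac'): parent n3 fail=0; on 'c' 0 → fail=1;  out ∅∪∅=∅
  n11('ca'): parent n1 fail=0; on 'a' 0 → fail=3;  out ∅∪{1}={1}
  n15('cb'): parent n1 fail=0; on 'b' 0 → fail=4;  out {5}∪∅={5}
  n7('acd'): parent n6 fail=1; on 'd' 1 → fail=2;  out ∅∪{0}={0}
  n12('cac'): parent n11 fail=3; on 'c' 3 → fail=6;  out ∅∪∅=∅
  n16('aca'): parent n6 fail=1; on 'a' 1 → fail=11;  out ∅∪{1}={1}
  n20('bca'): parent n5 fail=1; on 'a' 1 → fail=11;  out ∅∪{1}={1}
  n8('acdd'): parent n7 fail=2; on 'd' 2→0 → fail=0;  out ∅∪∅=∅
  n13('cacc'): parent n12 fail=6; on 'c' 6→1→0 → fail=1;  out ∅∪∅=∅
  n17('acaa'): parent n16 fail=11; on 'a' 11→3→0 → fail=3;  out ∅∪{1}={1}
  n21('bcab'): parent n20 fail=11; on 'b' 11→3→0 → fail=4;  out ∅∪∅=∅
  n9('acddd'): parent n8 fail=0; on 'd' 0 → fail=0;  out ∅∪∅=∅
  n14('caccd'): parent n13 fail=1; on 'd' 1 → fail=2;  out {4}∪{0}={0,4}
  n18('acaab'): parent n17 fail=3; on 'b' 3→0 → fail=4;  out ∅∪∅=∅
  n22('bcabc'): parent n21 fail=4; on 'c' 4 → fail=5;  out ∅∪{2}={2}
  n10('acdddb'): parent n9 fail=0; on 'b' 0 → fail=4;  out {3}∪∅={3}
  n19('acaabd'): parent n18 fail=4; on 'd' 4→0 → fail=0;  out {6}∪∅={6}
  n23('bcabcb'): parent n22 fail=5; on 'b' 5→1 → fail=15;  out {7}∪{5}={5,7}

Text stream:
i=0 'a': node 0→3  emit P1@[0:0]
i=1 'd': node 3→0 (via fail)
i=2 'c': node 0→1
i=3 'd': node 1→2  emit P0@[2:3]
i=4 'a': node 2→3 (via fail)  emit P1@[4:4]
i=5 'c': node 3→6
i=6 'b': node 6→15 (via fail)  emit P5@[5:6]
i=7 'a': node 15→3 (via fail)  emit P1@[7:7]
i=8 'c': node 3→6
i=9 'd': node 6→7  emit P0@[8:9]
i=10 'd': node 7→8
i=11 'd': node 8→9
i=12 'b': node 9→10  emit P3@[7:12]
i=13 'c': node 10→5 (via fail)  emit P2@[12:13]
i=14 'b': node 5→15 (via fail)  emit P5@[13:14]
i=15 'b': node 15→4 (via fail)
i=16 'c': node 4→5  emit P2@[15:16]
i=17 'c': node 5→1 (via fail)
i=18 'd': node 1→2  emit P0@[17:18]
i=19 'b': node 2→4 (via fail)
i=20 'c': node 4→5  emit P2@[19:20]
i=21 'a': node 5→20  emit P1@[21:21]
i=22 'b': node 20→21
i=23 'c': node 21→22  emit P2@[22:23]
i=24 'b': node 22→23  emit P5@[23:24],P7@[19:24]
i=25 'a': node 23→3 (via fail)  emit P1@[25:25]

All matches (sorted): [[0,1],[3,0],[4,1],[6,5],[7,1],[9,0],[12,3],[13,2],[14,5],[16,2],[18,0],[20,2],[21,1],[23,2],[24,5],[24,7],[25,1]]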